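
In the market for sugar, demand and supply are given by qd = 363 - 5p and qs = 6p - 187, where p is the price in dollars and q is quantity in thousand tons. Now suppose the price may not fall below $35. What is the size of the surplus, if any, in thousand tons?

Equilibrium: 363 - 5p = 6p - 187, so 550 = 11p and p* = 50, q* = 113.
The floor of 35 is below the equilibrium price 50, so it is not binding; the market clears at p* = 50, q* = 113.
Since the control does not bind, there is no surplus.

0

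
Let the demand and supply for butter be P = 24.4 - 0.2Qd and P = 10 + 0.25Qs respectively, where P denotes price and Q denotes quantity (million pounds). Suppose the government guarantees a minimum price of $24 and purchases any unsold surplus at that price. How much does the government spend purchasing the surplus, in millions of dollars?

1296

Rearranging demand gives Qd = 122 - 5P; rearranging supply gives Qs = 4P - 40. Equilibrium: 122 - 5P = 4P - 40, so 162 = 9P and P* = 18, Q* = 32.
Because the floor (24) lies above the market-clearing price, it is binding.
At P = 24: Qd = 122 - 5·24 = 2 and Qs = 4·24 - 40 = 56.
Surplus = Qs - Qd = 54.
Government expenditure = surplus × support price = 54 × 24 = 1296.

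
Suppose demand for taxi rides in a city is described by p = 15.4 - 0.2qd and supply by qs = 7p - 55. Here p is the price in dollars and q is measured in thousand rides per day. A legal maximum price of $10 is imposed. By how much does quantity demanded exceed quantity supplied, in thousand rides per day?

Rearranging demand gives qd = 77 - 5p. Equilibrium: 77 - 5p = 7p - 55, so 132 = 12p and p* = 11, q* = 22.
Because the ceiling (10) lies below the market-clearing price, it is binding.
At p = 10: qd = 77 - 5·10 = 27 and qs = 7·10 - 55 = 15.
Shortage = qd - qs = 27 - 15 = 12.

12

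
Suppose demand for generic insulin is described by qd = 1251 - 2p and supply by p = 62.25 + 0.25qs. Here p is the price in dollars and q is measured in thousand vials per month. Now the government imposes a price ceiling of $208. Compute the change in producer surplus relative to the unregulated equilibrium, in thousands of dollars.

Rearranging supply gives qs = 4p - 249. Equilibrium: 1251 - 2p = 4p - 249, so 1500 = 6p and p* = 250, q* = 751.
Since 208 < 250, the ceiling is binding.
At p = 208: qd = 1251 - 2·208 = 835 and qs = 4·208 - 249 = 583.
Producer surplus without the control is ½ · (250 - 62.25) · 751 = 70500.125.
With the ceiling, producers sell 583 units at 208, so PS = ½ · (208 - 62.25) · 583 = 42486.125.
Change in producer surplus = 42486.125 - 70500.125 = -28014.

-28014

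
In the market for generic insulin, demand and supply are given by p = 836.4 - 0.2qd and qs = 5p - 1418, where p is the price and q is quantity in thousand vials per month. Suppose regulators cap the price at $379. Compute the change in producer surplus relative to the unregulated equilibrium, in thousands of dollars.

Rearranging demand gives qd = 4182 - 5p. Equilibrium: 4182 - 5p = 5p - 1418, so 5600 = 10p and p* = 560, q* = 1382.
Since 379 < 560, the ceiling is binding.
At p = 379: qd = 4182 - 5·379 = 2287 and qs = 5·379 - 1418 = 477.
Producer surplus without the control is ½ · (560 - 283.6) · 1382 = 190992.4.
With the ceiling, producers sell 477 units at 379, so PS = ½ · (379 - 283.6) · 477 = 22752.9.
Change in producer surplus = 22752.9 - 190992.4 = -168239.5.

-168239.5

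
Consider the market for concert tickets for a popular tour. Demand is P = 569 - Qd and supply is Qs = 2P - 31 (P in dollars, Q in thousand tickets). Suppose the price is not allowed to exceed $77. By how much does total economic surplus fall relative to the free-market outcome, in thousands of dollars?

Rearranging demand gives Qd = 569 - P. Setting quantity demanded equal to quantity supplied, 569 - P = 2P - 31, gives P* = 200 and Q* = 369.
The ceiling of 77 is below the equilibrium price 200, so it binds.
At P = 77: Qd = 569 - 77 = 492 and Qs = 2·77 - 31 = 123.
Quantity traded falls to 123. At Q = 123 the demand price is 569 - 123 = 446 and the supply price is (31 + 123)/2 = 77.
Deadweight loss = ½ · (446 - 77) · (369 - 123) = ½ · 369 · 246 = 45387.

45387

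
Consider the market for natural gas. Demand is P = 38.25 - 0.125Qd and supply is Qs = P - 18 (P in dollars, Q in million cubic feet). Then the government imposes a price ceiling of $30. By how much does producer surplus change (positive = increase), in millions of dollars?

-90

Rearranging demand gives Qd = 306 - 8P. Equilibrium: 306 - 8P = P - 18, so 324 = 9P and P* = 36, Q* = 18.
Because the ceiling (30) lies below the market-clearing price, it is binding.
At P = 30: Qd = 306 - 8·30 = 66 and Qs = 30 - 18 = 12.
Producer surplus without the control is ½ · (36 - 18) · 18 = 162.
With the ceiling, producers sell 12 units at 30, so PS = ½ · (30 - 18) · 12 = 72.
Change in producer surplus = 72 - 162 = -90.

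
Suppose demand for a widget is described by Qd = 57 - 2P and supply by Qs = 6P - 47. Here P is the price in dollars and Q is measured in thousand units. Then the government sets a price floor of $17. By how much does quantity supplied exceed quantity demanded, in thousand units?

32

Equilibrium: 57 - 2P = 6P - 47, so 104 = 8P and P* = 13, Q* = 31.
Since 17 > 13, the floor is binding.
At P = 17: Qd = 57 - 2·17 = 23 and Qs = 6·17 - 47 = 55.
Surplus = Qs - Qd = 55 - 23 = 32.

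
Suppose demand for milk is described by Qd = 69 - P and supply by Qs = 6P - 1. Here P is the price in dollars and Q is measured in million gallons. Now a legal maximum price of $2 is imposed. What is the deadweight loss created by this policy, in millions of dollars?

Equilibrium: 69 - P = 6P - 1, so 70 = 7P and P* = 10, Q* = 59.
Because the ceiling (2) lies below the market-clearing price, it is binding.
At P = 2: Qd = 69 - 2 = 67 and Qs = 6·2 - 1 = 11.
Quantity traded falls to 11. At Q = 11 the demand price is 69 - 11 = 58 and the supply price is (1 + 11)/6 = 2.
Deadweight loss = ½ · (58 - 2) · (59 - 11) = ½ · 56 · 48 = 1344.

1344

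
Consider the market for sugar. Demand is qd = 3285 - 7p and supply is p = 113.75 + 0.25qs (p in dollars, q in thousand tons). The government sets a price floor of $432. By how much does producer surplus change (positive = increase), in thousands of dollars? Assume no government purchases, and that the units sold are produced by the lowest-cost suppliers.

Rearranging supply gives qs = 4p - 455. In a free market, 3285 - 7p = 4p - 455 gives the equilibrium p* = 340, q* = 905.
Because the floor (432) lies above the market-clearing price, it is binding.
At p = 432: qd = 3285 - 7·432 = 261 and qs = 4·432 - 455 = 1273.
Producer surplus without the control is ½ · (340 - 113.75) · 905 = 102378.125.
With the floor, 261 units are sold at 432. The supply price at q = 261 is 179, so PS = ½ · [(432 - 113.75) + (432 - 179)] · 261 = 74548.125.
Change in producer surplus = 74548.125 - 102378.125 = -27830.

-27830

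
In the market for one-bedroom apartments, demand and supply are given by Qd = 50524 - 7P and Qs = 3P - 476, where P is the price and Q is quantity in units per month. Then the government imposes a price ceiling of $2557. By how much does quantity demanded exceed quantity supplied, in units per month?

25430

Without the control the market clears where 50524 - 7P = 3P - 476, i.e. P* = 5100 and Q* = 14824.
Since 2557 < 5100, the ceiling is binding.
At P = 2557: Qd = 50524 - 7·2557 = 32625 and Qs = 3·2557 - 476 = 7195.
Shortage = Qd - Qs = 32625 - 7195 = 25430.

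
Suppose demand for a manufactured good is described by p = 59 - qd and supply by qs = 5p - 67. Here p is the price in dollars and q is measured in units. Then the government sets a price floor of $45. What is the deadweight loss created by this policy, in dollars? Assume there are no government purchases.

Rearranging demand gives qd = 59 - p. Equilibrium: 59 - p = 5p - 67, so 126 = 6p and p* = 21, q* = 38.
Since 45 > 21, the floor is binding.
At p = 45: qd = 59 - 45 = 14 and qs = 5·45 - 67 = 158.
Quantity traded falls to 14. At q = 14 the demand price is 59 - 14 = 45 and the supply price is (67 + 14)/5 = 16.2.
Deadweight loss = ½ · (45 - 16.2) · (38 - 14) = ½ · 28.8 · 24 = 345.6.

345.6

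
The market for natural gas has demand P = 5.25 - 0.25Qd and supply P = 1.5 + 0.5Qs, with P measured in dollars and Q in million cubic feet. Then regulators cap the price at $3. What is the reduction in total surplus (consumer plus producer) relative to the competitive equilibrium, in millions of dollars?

1.5

Rearranging demand gives Qd = 21 - 4P; rearranging supply gives Qs = 2P - 3. Setting quantity demanded equal to quantity supplied, 21 - 4P = 2P - 3, gives P* = 4 and Q* = 5.
Because the ceiling (3) lies below the market-clearing price, it is binding.
At P = 3: Qd = 21 - 4·3 = 9 and Qs = 2·3 - 3 = 3.
Quantity traded falls to 3. At Q = 3 the demand price is (21 - 3)/4 = 4.5 and the supply price is (3 + 3)/2 = 3.
Deadweight loss = ½ · (4.5 - 3) · (5 - 3) = ½ · 1.5 · 2 = 1.5.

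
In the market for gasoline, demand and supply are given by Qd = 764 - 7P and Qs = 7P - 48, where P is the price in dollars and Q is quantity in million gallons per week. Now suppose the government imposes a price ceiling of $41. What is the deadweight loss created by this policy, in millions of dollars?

2023

Without the control the market clears where 764 - 7P = 7P - 48, i.e. P* = 58 and Q* = 358.
Because the ceiling (41) lies below the market-clearing price, it is binding.
At P = 41: Qd = 764 - 7·41 = 477 and Qs = 7·41 - 48 = 239.
Quantity traded falls to 239. At Q = 239 the demand price is (764 - 239)/7 = 75 and the supply price is (48 + 239)/7 = 41.
Deadweight loss = ½ · (75 - 41) · (358 - 239) = ½ · 34 · 119 = 2023.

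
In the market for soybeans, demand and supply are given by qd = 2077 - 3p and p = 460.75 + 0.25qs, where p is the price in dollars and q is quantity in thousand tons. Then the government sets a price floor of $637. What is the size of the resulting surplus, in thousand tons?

Rearranging supply gives qs = 4p - 1843. Setting quantity demanded equal to quantity supplied, 2077 - 3p = 4p - 1843, gives p* = 560 and q* = 397.
Because the floor (637) lies above the market-clearing price, it is binding.
At p = 637: qd = 2077 - 3·637 = 166 and qs = 4·637 - 1843 = 705.
Surplus = qs - qd = 705 - 166 = 539.

539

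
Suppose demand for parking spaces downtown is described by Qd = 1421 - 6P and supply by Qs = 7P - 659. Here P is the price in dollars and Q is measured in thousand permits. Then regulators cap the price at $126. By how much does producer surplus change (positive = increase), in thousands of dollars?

-11628

Setting quantity demanded equal to quantity supplied, 1421 - 6P = 7P - 659, gives P* = 160 and Q* = 461.
Because the ceiling (126) lies below the market-clearing price, it is binding.
At P = 126: Qd = 1421 - 6·126 = 665 and Qs = 7·126 - 659 = 223.
Producer surplus without the control is ½ · (160 - 659/7) · 461 = 212521/14.
With the ceiling, producers sell 223 units at 126, so PS = ½ · (126 - 659/7) · 223 = 49729/14.
Change in producer surplus = 49729/14 - 212521/14 = -11628.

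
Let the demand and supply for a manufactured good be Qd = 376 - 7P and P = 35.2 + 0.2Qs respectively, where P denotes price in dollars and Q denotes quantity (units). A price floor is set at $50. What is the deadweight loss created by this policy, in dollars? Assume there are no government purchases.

134.4

Rearranging supply gives Qs = 5P - 176. In a free market, 376 - 7P = 5P - 176 gives the equilibrium P* = 46, Q* = 54.
Since 50 > 46, the floor is binding.
At P = 50: Qd = 376 - 7·50 = 26 and Qs = 5·50 - 176 = 74.
Quantity traded falls to 26. At Q = 26 the demand price is (376 - 26)/7 = 50 and the supply price is (176 + 26)/5 = 40.4.
Deadweight loss = ½ · (50 - 40.4) · (54 - 26) = ½ · 9.6 · 28 = 134.4.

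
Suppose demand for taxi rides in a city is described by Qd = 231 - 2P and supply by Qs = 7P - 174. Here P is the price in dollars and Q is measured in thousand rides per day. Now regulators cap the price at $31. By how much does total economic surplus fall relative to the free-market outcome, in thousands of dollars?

3087

In a free market, 231 - 2P = 7P - 174 gives the equilibrium P* = 45, Q* = 141.
Because the ceiling (31) lies below the market-clearing price, it is binding.
At P = 31: Qd = 231 - 2·31 = 169 and Qs = 7·31 - 174 = 43.
Quantity traded falls to 43. At Q = 43 the demand price is (231 - 43)/2 = 94 and the supply price is (174 + 43)/7 = 31.
Deadweight loss = ½ · (94 - 31) · (141 - 43) = ½ · 63 · 98 = 3087.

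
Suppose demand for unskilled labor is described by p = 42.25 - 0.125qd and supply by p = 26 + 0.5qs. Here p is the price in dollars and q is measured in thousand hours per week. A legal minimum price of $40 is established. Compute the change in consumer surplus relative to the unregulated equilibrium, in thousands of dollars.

Rearranging demand gives qd = 338 - 8p; rearranging supply gives qs = 2p - 52. In a free market, 338 - 8p = 2p - 52 gives the equilibrium p* = 39, q* = 26.
Since 40 > 39, the floor is binding.
At p = 40: qd = 338 - 8·40 = 18 and qs = 2·40 - 52 = 28.
Consumer surplus without the control is ½ · (42.25 - 39) · 26 = 42.25.
With the floor, consumers buy 18 units at 40, so CS = ½ · (42.25 - 40) · 18 = 20.25.
Change in consumer surplus = 20.25 - 42.25 = -22.

-22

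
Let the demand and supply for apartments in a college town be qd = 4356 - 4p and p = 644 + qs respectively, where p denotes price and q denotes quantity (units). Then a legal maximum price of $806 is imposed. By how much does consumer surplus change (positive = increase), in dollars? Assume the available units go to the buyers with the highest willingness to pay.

26723.5

Rearranging supply gives qs = p - 644. In a free market, 4356 - 4p = p - 644 gives the equilibrium p* = 1000, q* = 356.
Since 806 < 1000, the ceiling is binding.
At p = 806: qd = 4356 - 4·806 = 1132 and qs = 806 - 644 = 162.
Consumer surplus without the control is ½ · (1089 - 1000) · 356 = 15842.
With the ceiling, 162 units are sold at 806 (assume they go to the highest-value buyers). The demand price at q = 162 is 1048.5, so CS = ½ · [(1089 - 806) + (1048.5 - 806)] · 162 = 42565.5.
Change in consumer surplus = 42565.5 - 15842 = 26723.5.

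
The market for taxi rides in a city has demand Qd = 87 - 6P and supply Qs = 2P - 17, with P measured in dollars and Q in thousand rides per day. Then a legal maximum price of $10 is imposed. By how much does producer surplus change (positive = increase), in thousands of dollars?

-18

Equilibrium: 87 - 6P = 2P - 17, so 104 = 8P and P* = 13, Q* = 9.
Because the ceiling (10) lies below the market-clearing price, it is binding.
At P = 10: Qd = 87 - 6·10 = 27 and Qs = 2·10 - 17 = 3.
Producer surplus without the control is ½ · (13 - 8.5) · 9 = 20.25.
With the ceiling, producers sell 3 units at 10, so PS = ½ · (10 - 8.5) · 3 = 2.25.
Change in producer surplus = 2.25 - 20.25 = -18.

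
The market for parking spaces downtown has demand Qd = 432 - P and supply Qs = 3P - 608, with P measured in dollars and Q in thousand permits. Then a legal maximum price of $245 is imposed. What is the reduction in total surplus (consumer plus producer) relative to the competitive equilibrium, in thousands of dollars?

Setting quantity demanded equal to quantity supplied, 432 - P = 3P - 608, gives P* = 260 and Q* = 172.
Because the ceiling (245) lies below the market-clearing price, it is binding.
At P = 245: Qd = 432 - 245 = 187 and Qs = 3·245 - 608 = 127.
Quantity traded falls to 127. At Q = 127 the demand price is 432 - 127 = 305 and the supply price is (608 + 127)/3 = 245.
Deadweight loss = ½ · (305 - 245) · (172 - 127) = ½ · 60 · 45 = 1350.

1350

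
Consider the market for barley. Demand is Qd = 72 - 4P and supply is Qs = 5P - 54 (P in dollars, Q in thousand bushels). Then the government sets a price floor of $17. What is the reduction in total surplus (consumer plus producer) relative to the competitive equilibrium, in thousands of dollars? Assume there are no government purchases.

32.4

In a free market, 72 - 4P = 5P - 54 gives the equilibrium P* = 14, Q* = 16.
Since 17 > 14, the floor is binding.
At P = 17: Qd = 72 - 4·17 = 4 and Qs = 5·17 - 54 = 31.
Quantity traded falls to 4. At Q = 4 the demand price is (72 - 4)/4 = 17 and the supply price is (54 + 4)/5 = 11.6.
Deadweight loss = ½ · (17 - 11.6) · (16 - 4) = ½ · 5.4 · 12 = 32.4.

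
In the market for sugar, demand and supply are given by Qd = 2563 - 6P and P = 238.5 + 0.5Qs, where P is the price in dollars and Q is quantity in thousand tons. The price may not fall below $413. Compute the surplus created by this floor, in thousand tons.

264

Rearranging supply gives Qs = 2P - 477. Equilibrium: 2563 - 6P = 2P - 477, so 3040 = 8P and P* = 380, Q* = 283.
Since 413 > 380, the floor is binding.
At P = 413: Qd = 2563 - 6·413 = 85 and Qs = 2·413 - 477 = 349.
Surplus = Qs - Qd = 349 - 85 = 264.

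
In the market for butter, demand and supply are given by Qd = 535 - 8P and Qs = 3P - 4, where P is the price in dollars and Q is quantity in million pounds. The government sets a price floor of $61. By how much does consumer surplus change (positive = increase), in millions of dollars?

Without the control the market clears where 535 - 8P = 3P - 4, i.e. P* = 49 and Q* = 143.
The floor of 61 is above the equilibrium price 49, so it binds.
At P = 61: Qd = 535 - 8·61 = 47 and Qs = 3·61 - 4 = 179.
Consumer surplus without the control is ½ · (66.875 - 49) · 143 = 1278.0625.
With the floor, consumers buy 47 units at 61, so CS = ½ · (66.875 - 61) · 47 = 138.0625.
Change in consumer surplus = 138.0625 - 1278.0625 = -1140.

-1140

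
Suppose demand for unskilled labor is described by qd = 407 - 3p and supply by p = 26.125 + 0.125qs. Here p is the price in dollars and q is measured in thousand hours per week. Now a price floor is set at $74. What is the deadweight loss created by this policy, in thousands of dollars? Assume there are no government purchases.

668.25

Rearranging supply gives qs = 8p - 209. Without the control the market clears where 407 - 3p = 8p - 209, i.e. p* = 56 and q* = 239.
Because the floor (74) lies above the market-clearing price, it is binding.
At p = 74: qd = 407 - 3·74 = 185 and qs = 8·74 - 209 = 383.
Quantity traded falls to 185. At q = 185 the demand price is (407 - 185)/3 = 74 and the supply price is (209 + 185)/8 = 49.25.
Deadweight loss = ½ · (74 - 49.25) · (239 - 185) = ½ · 24.75 · 54 = 668.25.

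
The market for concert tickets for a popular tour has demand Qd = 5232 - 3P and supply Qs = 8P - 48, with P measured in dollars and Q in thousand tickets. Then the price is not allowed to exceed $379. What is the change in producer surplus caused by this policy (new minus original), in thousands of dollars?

Without the control the market clears where 5232 - 3P = 8P - 48, i.e. P* = 480 and Q* = 3792.
The ceiling of 379 is below the equilibrium price 480, so it binds.
At P = 379: Qd = 5232 - 3·379 = 4095 and Qs = 8·379 - 48 = 2984.
Producer surplus without the control is ½ · (480 - 6) · 3792 = 898704.
With the ceiling, producers sell 2984 units at 379, so PS = ½ · (379 - 6) · 2984 = 556516.
Change in producer surplus = 556516 - 898704 = -342188.

-342188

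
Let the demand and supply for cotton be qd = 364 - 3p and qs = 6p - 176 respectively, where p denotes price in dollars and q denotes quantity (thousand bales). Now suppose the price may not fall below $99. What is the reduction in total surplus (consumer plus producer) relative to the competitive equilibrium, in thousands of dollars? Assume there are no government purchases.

Equilibrium: 364 - 3p = 6p - 176, so 540 = 9p and p* = 60, q* = 184.
Since 99 > 60, the floor is binding.
At p = 99: qd = 364 - 3·99 = 67 and qs = 6·99 - 176 = 418.
Quantity traded falls to 67. At q = 67 the demand price is (364 - 67)/3 = 99 and the supply price is (176 + 67)/6 = 40.5.
Deadweight loss = ½ · (99 - 40.5) · (184 - 67) = ½ · 58.5 · 117 = 3422.25.

3422.25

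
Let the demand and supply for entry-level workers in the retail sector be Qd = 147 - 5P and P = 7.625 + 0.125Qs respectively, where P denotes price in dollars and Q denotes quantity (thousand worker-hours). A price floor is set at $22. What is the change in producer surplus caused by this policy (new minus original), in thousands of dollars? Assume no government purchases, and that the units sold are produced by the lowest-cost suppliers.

165.75

Rearranging supply gives Qs = 8P - 61. In a free market, 147 - 5P = 8P - 61 gives the equilibrium P* = 16, Q* = 67.
Since 22 > 16, the floor is binding.
At P = 22: Qd = 147 - 5·22 = 37 and Qs = 8·22 - 61 = 115.
Producer surplus without the control is ½ · (16 - 7.625) · 67 = 280.5625.
With the floor, 37 units are sold at 22. The supply price at Q = 37 is 12.25, so PS = ½ · [(22 - 7.625) + (22 - 12.25)] · 37 = 446.3125.
Change in producer surplus = 446.3125 - 280.5625 = 165.75.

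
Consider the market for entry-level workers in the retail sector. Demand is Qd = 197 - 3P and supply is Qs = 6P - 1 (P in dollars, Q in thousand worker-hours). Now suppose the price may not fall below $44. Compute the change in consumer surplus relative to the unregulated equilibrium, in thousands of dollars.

Without the control the market clears where 197 - 3P = 6P - 1, i.e. P* = 22 and Q* = 131.
Because the floor (44) lies above the market-clearing price, it is binding.
At P = 44: Qd = 197 - 3·44 = 65 and Qs = 6·44 - 1 = 263.
Consumer surplus without the control is ½ · (197/3 - 22) · 131 = 17161/6.
With the floor, consumers buy 65 units at 44, so CS = ½ · (197/3 - 44) · 65 = 4225/6.
Change in consumer surplus = 4225/6 - 17161/6 = -2156.

-2156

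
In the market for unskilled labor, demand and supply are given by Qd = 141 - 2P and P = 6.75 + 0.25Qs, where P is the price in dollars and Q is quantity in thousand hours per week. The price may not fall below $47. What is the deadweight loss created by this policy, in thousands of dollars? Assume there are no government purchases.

541.5

Rearranging supply gives Qs = 4P - 27. In a free market, 141 - 2P = 4P - 27 gives the equilibrium P* = 28, Q* = 85.
The floor of 47 is above the equilibrium price 28, so it binds.
At P = 47: Qd = 141 - 2·47 = 47 and Qs = 4·47 - 27 = 161.
Quantity traded falls to 47. At Q = 47 the demand price is (141 - 47)/2 = 47 and the supply price is (27 + 47)/4 = 18.5.
Deadweight loss = ½ · (47 - 18.5) · (85 - 47) = ½ · 28.5 · 38 = 541.5.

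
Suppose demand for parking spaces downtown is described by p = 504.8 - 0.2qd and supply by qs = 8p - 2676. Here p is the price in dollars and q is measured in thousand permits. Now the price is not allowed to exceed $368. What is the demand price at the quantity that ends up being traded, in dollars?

Rearranging demand gives qd = 2524 - 5p. In a free market, 2524 - 5p = 8p - 2676 gives the equilibrium p* = 400, q* = 524.
The ceiling of 368 is below the equilibrium price 400, so it binds.
At p = 368: qd = 2524 - 5·368 = 684 and qs = 8·368 - 2676 = 268.
Only 268 units reach the market. On the demand curve, the marginal buyer's willingness to pay at q = 268 is (2524 - 268)/5 = 451.2.

451.2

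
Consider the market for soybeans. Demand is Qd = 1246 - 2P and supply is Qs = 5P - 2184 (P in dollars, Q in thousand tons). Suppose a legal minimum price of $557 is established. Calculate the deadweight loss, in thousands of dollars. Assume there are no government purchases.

Setting quantity demanded equal to quantity supplied, 1246 - 2P = 5P - 2184, gives P* = 490 and Q* = 266.
The floor of 557 is above the equilibrium price 490, so it binds.
At P = 557: Qd = 1246 - 2·557 = 132 and Qs = 5·557 - 2184 = 601.
Quantity traded falls to 132. At Q = 132 the demand price is (1246 - 132)/2 = 557 and the supply price is (2184 + 132)/5 = 463.2.
Deadweight loss = ½ · (557 - 463.2) · (266 - 132) = ½ · 93.8 · 134 = 6284.6.

6284.6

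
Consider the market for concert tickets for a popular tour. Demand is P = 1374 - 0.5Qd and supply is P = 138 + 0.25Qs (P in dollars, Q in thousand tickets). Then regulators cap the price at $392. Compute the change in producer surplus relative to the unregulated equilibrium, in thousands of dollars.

Rearranging demand gives Qd = 2748 - 2P; rearranging supply gives Qs = 4P - 552. Setting quantity demanded equal to quantity supplied, 2748 - 2P = 4P - 552, gives P* = 550 and Q* = 1648.
Since 392 < 550, the ceiling is binding.
At P = 392: Qd = 2748 - 2·392 = 1964 and Qs = 4·392 - 552 = 1016.
Producer surplus without the control is ½ · (550 - 138) · 1648 = 339488.
With the ceiling, producers sell 1016 units at 392, so PS = ½ · (392 - 138) · 1016 = 129032.
Change in producer surplus = 129032 - 339488 = -210456.

-210456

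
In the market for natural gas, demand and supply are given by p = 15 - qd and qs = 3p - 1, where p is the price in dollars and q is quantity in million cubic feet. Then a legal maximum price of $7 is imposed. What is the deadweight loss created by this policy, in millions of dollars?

Rearranging demand gives qd = 15 - p. Setting quantity demanded equal to quantity supplied, 15 - p = 3p - 1, gives p* = 4 and q* = 11.
The ceiling of 7 is above the equilibrium price 4, so it is not binding; the market clears at p* = 4, q* = 11.
Since the control does not bind, no trades are prevented and deadweight loss is zero.

0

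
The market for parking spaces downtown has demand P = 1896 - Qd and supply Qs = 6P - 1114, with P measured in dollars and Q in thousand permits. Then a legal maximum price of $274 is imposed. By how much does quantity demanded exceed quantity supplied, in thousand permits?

1092

Rearranging demand gives Qd = 1896 - P. Without the control the market clears where 1896 - P = 6P - 1114, i.e. P* = 430 and Q* = 1466.
The ceiling of 274 is below the equilibrium price 430, so it binds.
At P = 274: Qd = 1896 - 274 = 1622 and Qs = 6·274 - 1114 = 530.
Shortage = Qd - Qs = 1622 - 530 = 1092.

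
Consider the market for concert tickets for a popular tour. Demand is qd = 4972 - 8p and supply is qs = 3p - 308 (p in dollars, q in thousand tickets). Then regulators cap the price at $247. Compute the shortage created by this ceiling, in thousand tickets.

Without the control the market clears where 4972 - 8p = 3p - 308, i.e. p* = 480 and q* = 1132.
Because the ceiling (247) lies below the market-clearing price, it is binding.
At p = 247: qd = 4972 - 8·247 = 2996 and qs = 3·247 - 308 = 433.
Shortage = qd - qs = 2996 - 433 = 2563.

2563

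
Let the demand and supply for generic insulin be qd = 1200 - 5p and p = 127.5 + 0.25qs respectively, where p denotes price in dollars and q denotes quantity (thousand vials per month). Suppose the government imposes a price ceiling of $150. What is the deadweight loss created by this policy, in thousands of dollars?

Rearranging supply gives qs = 4p - 510. In a free market, 1200 - 5p = 4p - 510 gives the equilibrium p* = 190, q* = 250.
The ceiling of 150 is below the equilibrium price 190, so it binds.
At p = 150: qd = 1200 - 5·150 = 450 and qs = 4·150 - 510 = 90.
Quantity traded falls to 90. At q = 90 the demand price is (1200 - 90)/5 = 222 and the supply price is (510 + 90)/4 = 150.
Deadweight loss = ½ · (222 - 150) · (250 - 90) = ½ · 72 · 160 = 5760.

5760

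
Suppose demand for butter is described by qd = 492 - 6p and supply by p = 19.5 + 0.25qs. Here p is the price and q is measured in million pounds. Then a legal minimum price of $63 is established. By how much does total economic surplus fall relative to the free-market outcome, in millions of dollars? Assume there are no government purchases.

270

Rearranging supply gives qs = 4p - 78. In a free market, 492 - 6p = 4p - 78 gives the equilibrium p* = 57, q* = 150.
Since 63 > 57, the floor is binding.
At p = 63: qd = 492 - 6·63 = 114 and qs = 4·63 - 78 = 174.
Quantity traded falls to 114. At q = 114 the demand price is (492 - 114)/6 = 63 and the supply price is (78 + 114)/4 = 48.
Deadweight loss = ½ · (63 - 48) · (150 - 114) = ½ · 15 · 36 = 270.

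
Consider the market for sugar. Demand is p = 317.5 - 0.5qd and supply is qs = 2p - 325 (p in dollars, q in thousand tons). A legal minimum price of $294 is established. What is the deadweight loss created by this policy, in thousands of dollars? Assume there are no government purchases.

5832

Rearranging demand gives qd = 635 - 2p. Setting quantity demanded equal to quantity supplied, 635 - 2p = 2p - 325, gives p* = 240 and q* = 155.
Since 294 > 240, the floor is binding.
At p = 294: qd = 635 - 2·294 = 47 and qs = 2·294 - 325 = 263.
Quantity traded falls to 47. At q = 47 the demand price is (635 - 47)/2 = 294 and the supply price is (325 + 47)/2 = 186.
Deadweight loss = ½ · (294 - 186) · (155 - 47) = ½ · 108 · 108 = 5832.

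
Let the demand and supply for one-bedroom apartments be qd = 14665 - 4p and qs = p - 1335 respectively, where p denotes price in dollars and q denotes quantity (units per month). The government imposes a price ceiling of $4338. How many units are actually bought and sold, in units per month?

Without the control the market clears where 14665 - 4p = p - 1335, i.e. p* = 3200 and q* = 1865.
The ceiling of 4338 is above the equilibrium price 3200, so it is not binding; the market clears at p* = 3200, q* = 1865.

1865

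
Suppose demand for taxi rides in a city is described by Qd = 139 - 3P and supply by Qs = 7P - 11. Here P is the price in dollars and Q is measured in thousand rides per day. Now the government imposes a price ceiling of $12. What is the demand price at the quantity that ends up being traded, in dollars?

Without the control the market clears where 139 - 3P = 7P - 11, i.e. P* = 15 and Q* = 94.
The ceiling of 12 is below the equilibrium price 15, so it binds.
At P = 12: Qd = 139 - 3·12 = 103 and Qs = 7·12 - 11 = 73.
Only 73 units reach the market. On the demand curve, the marginal buyer's willingness to pay at Q = 73 is (139 - 73)/3 = 22.

22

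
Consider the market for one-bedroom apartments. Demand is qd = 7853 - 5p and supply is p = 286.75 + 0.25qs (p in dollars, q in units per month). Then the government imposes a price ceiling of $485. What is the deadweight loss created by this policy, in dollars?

954810

Rearranging supply gives qs = 4p - 1147. Equilibrium: 7853 - 5p = 4p - 1147, so 9000 = 9p and p* = 1000, q* = 2853.
Because the ceiling (485) lies below the market-clearing price, it is binding.
At p = 485: qd = 7853 - 5·485 = 5428 and qs = 4·485 - 1147 = 793.
Quantity traded falls to 793. At q = 793 the demand price is (7853 - 793)/5 = 1412 and the supply price is (1147 + 793)/4 = 485.
Deadweight loss = ½ · (1412 - 485) · (2853 - 793) = ½ · 927 · 2060 = 954810.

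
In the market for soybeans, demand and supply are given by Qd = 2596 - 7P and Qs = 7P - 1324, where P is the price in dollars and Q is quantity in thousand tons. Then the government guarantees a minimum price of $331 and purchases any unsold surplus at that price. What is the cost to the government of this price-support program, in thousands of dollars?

Equilibrium: 2596 - 7P = 7P - 1324, so 3920 = 14P and P* = 280, Q* = 636.
The floor of 331 is above the equilibrium price 280, so it binds.
At P = 331: Qd = 2596 - 7·331 = 279 and Qs = 7·331 - 1324 = 993.
Surplus = Qs - Qd = 714.
Government expenditure = surplus × support price = 714 × 331 = 236334.

236334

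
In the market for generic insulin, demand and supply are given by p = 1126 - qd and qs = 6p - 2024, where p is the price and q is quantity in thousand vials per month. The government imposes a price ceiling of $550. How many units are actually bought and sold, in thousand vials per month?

676

Rearranging demand gives qd = 1126 - p. In a free market, 1126 - p = 6p - 2024 gives the equilibrium p* = 450, q* = 676.
The ceiling of 550 is above the equilibrium price 450, so it is not binding; the market clears at p* = 450, q* = 676.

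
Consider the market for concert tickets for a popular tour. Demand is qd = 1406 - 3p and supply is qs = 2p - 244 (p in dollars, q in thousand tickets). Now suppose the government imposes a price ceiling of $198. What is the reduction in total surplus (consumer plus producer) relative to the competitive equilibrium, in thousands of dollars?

Equilibrium: 1406 - 3p = 2p - 244, so 1650 = 5p and p* = 330, q* = 416.
Because the ceiling (198) lies below the market-clearing price, it is binding.
At p = 198: qd = 1406 - 3·198 = 812 and qs = 2·198 - 244 = 152.
Quantity traded falls to 152. At q = 152 the demand price is (1406 - 152)/3 = 418 and the supply price is (244 + 152)/2 = 198.
Deadweight loss = ½ · (418 - 198) · (416 - 152) = ½ · 220 · 264 = 29040.

29040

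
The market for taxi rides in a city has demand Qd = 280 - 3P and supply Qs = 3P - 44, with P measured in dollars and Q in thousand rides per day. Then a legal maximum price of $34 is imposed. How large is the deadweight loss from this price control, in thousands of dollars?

Equilibrium: 280 - 3P = 3P - 44, so 324 = 6P and P* = 54, Q* = 118.
Because the ceiling (34) lies below the market-clearing price, it is binding.
At P = 34: Qd = 280 - 3·34 = 178 and Qs = 3·34 - 44 = 58.
Quantity traded falls to 58. At Q = 58 the demand price is (280 - 58)/3 = 74 and the supply price is (44 + 58)/3 = 34.
Deadweight loss = ½ · (74 - 34) · (118 - 58) = ½ · 40 · 60 = 1200.

1200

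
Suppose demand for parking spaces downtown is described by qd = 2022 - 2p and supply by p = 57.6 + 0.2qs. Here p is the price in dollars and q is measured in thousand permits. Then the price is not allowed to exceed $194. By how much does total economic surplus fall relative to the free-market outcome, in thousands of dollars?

Rearranging supply gives qs = 5p - 288. Setting quantity demanded equal to quantity supplied, 2022 - 2p = 5p - 288, gives p* = 330 and q* = 1362.
Since 194 < 330, the ceiling is binding.
At p = 194: qd = 2022 - 2·194 = 1634 and qs = 5·194 - 288 = 682.
Quantity traded falls to 682. At q = 682 the demand price is (2022 - 682)/2 = 670 and the supply price is (288 + 682)/5 = 194.
Deadweight loss = ½ · (670 - 194) · (1362 - 682) = ½ · 476 · 680 = 161840.

161840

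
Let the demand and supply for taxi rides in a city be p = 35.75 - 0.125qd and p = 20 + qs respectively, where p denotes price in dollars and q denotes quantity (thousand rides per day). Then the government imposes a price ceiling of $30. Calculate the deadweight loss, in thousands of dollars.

Rearranging demand gives qd = 286 - 8p; rearranging supply gives qs = p - 20. Setting quantity demanded equal to quantity supplied, 286 - 8p = p - 20, gives p* = 34 and q* = 14.
The ceiling of 30 is below the equilibrium price 34, so it binds.
At p = 30: qd = 286 - 8·30 = 46 and qs = 30 - 20 = 10.
Quantity traded falls to 10. At q = 10 the demand price is (286 - 10)/8 = 34.5 and the supply price is 20 + 10 = 30.
Deadweight loss = ½ · (34.5 - 30) · (14 - 10) = ½ · 4.5 · 4 = 9.

9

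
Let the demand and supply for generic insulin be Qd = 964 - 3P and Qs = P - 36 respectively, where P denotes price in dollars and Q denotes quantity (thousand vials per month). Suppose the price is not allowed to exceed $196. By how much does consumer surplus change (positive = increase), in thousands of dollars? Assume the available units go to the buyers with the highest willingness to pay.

Without the control the market clears where 964 - 3P = P - 36, i.e. P* = 250 and Q* = 214.
Since 196 < 250, the ceiling is binding.
At P = 196: Qd = 964 - 3·196 = 376 and Qs = 196 - 36 = 160.
Consumer surplus without the control is ½ · (964/3 - 250) · 214 = 22898/3.
With the ceiling, 160 units are sold at 196 (assume they go to the highest-value buyers). The demand price at Q = 160 is 268, so CS = ½ · [(964/3 - 196) + (268 - 196)] · 160 = 47360/3.
Change in consumer surplus = 47360/3 - 22898/3 = 8154.

8154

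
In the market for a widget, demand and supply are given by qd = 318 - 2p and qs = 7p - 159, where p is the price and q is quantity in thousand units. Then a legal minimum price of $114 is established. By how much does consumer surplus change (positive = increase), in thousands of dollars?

In a free market, 318 - 2p = 7p - 159 gives the equilibrium p* = 53, q* = 212.
The floor of 114 is above the equilibrium price 53, so it binds.
At p = 114: qd = 318 - 2·114 = 90 and qs = 7·114 - 159 = 639.
Consumer surplus without the control is ½ · (159 - 53) · 212 = 11236.
With the floor, consumers buy 90 units at 114, so CS = ½ · (159 - 114) · 90 = 2025.
Change in consumer surplus = 2025 - 11236 = -9211.

-9211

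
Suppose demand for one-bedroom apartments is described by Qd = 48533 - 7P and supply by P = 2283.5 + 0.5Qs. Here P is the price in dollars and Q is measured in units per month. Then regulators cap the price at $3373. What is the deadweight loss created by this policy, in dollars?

Rearranging supply gives Qs = 2P - 4567. In a free market, 48533 - 7P = 2P - 4567 gives the equilibrium P* = 5900, Q* = 7233.
The ceiling of 3373 is below the equilibrium price 5900, so it binds.
At P = 3373: Qd = 48533 - 7·3373 = 24922 and Qs = 2·3373 - 4567 = 2179.
Quantity traded falls to 2179. At Q = 2179 the demand price is (48533 - 2179)/7 = 6622 and the supply price is (4567 + 2179)/2 = 3373.
Deadweight loss = ½ · (6622 - 3373) · (7233 - 2179) = ½ · 3249 · 5054 = 8210223.

8210223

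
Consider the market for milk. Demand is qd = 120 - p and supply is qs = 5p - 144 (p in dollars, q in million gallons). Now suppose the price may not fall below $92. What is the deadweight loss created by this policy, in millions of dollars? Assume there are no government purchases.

1382.4

Setting quantity demanded equal to quantity supplied, 120 - p = 5p - 144, gives p* = 44 and q* = 76.
Because the floor (92) lies above the market-clearing price, it is binding.
At p = 92: qd = 120 - 92 = 28 and qs = 5·92 - 144 = 316.
Quantity traded falls to 28. At q = 28 the demand price is 120 - 28 = 92 and the supply price is (144 + 28)/5 = 34.4.
Deadweight loss = ½ · (92 - 34.4) · (76 - 28) = ½ · 57.6 · 48 = 1382.4.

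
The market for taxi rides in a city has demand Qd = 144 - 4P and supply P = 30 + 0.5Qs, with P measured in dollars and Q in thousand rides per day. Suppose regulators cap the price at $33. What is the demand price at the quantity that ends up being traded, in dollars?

34.5

Rearranging supply gives Qs = 2P - 60. Setting quantity demanded equal to quantity supplied, 144 - 4P = 2P - 60, gives P* = 34 and Q* = 8.
Since 33 < 34, the ceiling is binding.
At P = 33: Qd = 144 - 4·33 = 12 and Qs = 2·33 - 60 = 6.
Only 6 units reach the market. On the demand curve, the marginal buyer's willingness to pay at Q = 6 is (144 - 6)/4 = 34.5.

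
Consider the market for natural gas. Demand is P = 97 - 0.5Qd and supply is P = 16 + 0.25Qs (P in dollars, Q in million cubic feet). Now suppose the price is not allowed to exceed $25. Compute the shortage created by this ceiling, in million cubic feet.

Rearranging demand gives Qd = 194 - 2P; rearranging supply gives Qs = 4P - 64. In a free market, 194 - 2P = 4P - 64 gives the equilibrium P* = 43, Q* = 108.
Since 25 < 43, the ceiling is binding.
At P = 25: Qd = 194 - 2·25 = 144 and Qs = 4·25 - 64 = 36.
Shortage = Qd - Qs = 144 - 36 = 108.

108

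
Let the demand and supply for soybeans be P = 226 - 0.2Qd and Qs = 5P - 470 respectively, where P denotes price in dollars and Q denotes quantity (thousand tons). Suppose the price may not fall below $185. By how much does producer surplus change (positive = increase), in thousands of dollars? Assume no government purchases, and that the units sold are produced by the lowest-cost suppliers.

Rearranging demand gives Qd = 1130 - 5P. Setting quantity demanded equal to quantity supplied, 1130 - 5P = 5P - 470, gives P* = 160 and Q* = 330.
Because the floor (185) lies above the market-clearing price, it is binding.
At P = 185: Qd = 1130 - 5·185 = 205 and Qs = 5·185 - 470 = 455.
Producer surplus without the control is ½ · (160 - 94) · 330 = 10890.
With the floor, 205 units are sold at 185. The supply price at Q = 205 is 135, so PS = ½ · [(185 - 94) + (185 - 135)] · 205 = 14452.5.
Change in producer surplus = 14452.5 - 10890 = 3562.5.

3562.5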